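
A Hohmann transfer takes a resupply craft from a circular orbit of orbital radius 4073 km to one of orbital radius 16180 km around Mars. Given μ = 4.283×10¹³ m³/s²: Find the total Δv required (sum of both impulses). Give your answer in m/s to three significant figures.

r₁ = 4073 km = 4.073×10⁶ m.
r₂ = 16180 km = 1.618×10⁷ m.
Transfer ellipse a_t = (r₁ + r₂)/2 = 1.013×10⁷ m.
At r₁: circular v_c1 = √(μ/r₁) = 3243 m/s; transfer-periapsis v_p = √[μ(2/r₁ − 1/a_t)] = 4099 m/s.
Δv₁ = v_p − v_c1 = 856.2 m/s.
At r₂: circular v_c2 = √(μ/r₂) = 1627 m/s; transfer-apoapsis v_a = √[μ(2/r₂ − 1/a_t)] = 1032 m/s.
Δv₂ = v_c2 − v_a = 595.1 m/s.
Total Δv = Δv₁ + Δv₂ = 1451 m/s.

Δv_total ≈ 1450 m/s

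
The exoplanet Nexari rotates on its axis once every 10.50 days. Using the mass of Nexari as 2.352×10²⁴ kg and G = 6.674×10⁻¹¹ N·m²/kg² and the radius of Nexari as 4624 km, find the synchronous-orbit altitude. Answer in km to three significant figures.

h_sync ≈ 1.44×10⁵ km

μ = GM = 6.674×10⁻¹¹ × 2.352×10²⁴ = 1.570×10¹⁴ m³/s².
T = 10.50 days = 9.072×10⁵ s.
A synchronous orbit has period T, so by Kepler's third law a = (μT²/4π²)^(1/3).
μT²/4π² = 1.570×10¹⁴ × (9.072×10⁵)² / 39.48 = 3.272×10²⁴ m³.
a = 1.485×10⁸ m = 1.4846×10⁵ km.
Altitude h = a − R = 1.4846×10⁵ − 4624 = 1.4384×10⁵ km.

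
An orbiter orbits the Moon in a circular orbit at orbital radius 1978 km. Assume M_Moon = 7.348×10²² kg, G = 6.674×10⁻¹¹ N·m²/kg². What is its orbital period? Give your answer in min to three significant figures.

μ = GM = 6.674×10⁻¹¹ × 7.348×10²² = 4.904×10¹² m³/s².
r = 1978 km = 1.978×10⁶ m.
Kepler's third law: T = 2π√(r³/μ) = 2π√((1.978×10⁶)³ / 4.904×10¹²).
r³/μ = 1.578×10⁶ s², so T = 2π × 1.256×10³ = 7.893×10³ s.
Converting: 7.893×10³ s ÷ 60.00 = 131.5 min.

T ≈ 132 min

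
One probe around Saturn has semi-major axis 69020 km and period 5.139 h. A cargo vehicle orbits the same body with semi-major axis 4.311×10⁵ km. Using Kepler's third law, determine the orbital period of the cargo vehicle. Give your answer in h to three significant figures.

Kepler's third law: T² ∝ a³, so T₂ = T₁ (a₂/a₁)^(3/2).
a₂/a₁ = 6.246, (a₂/a₁)^(3/2) = 15.61.
T₂ = 5.139 × 15.61 = 80.22 h.

T₂ ≈ 80.2 h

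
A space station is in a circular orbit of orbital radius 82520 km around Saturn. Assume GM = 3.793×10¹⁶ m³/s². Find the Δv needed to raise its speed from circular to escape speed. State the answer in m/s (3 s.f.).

r = 82520 km = 8.252×10⁷ m.
Circular speed v_c = √(μ/r) = 21440 m/s.
Escape speed v_esc = √(2μ/r) = √2 × v_c = 30320 m/s.
Δv = v_esc − v_c = 8880 m/s.

Δv ≈ 8880 m/s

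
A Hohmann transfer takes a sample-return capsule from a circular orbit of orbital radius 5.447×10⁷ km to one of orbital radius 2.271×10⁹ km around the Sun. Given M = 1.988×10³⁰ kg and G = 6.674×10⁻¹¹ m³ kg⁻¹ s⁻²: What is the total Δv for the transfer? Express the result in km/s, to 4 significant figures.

μ = GM = 6.674×10⁻¹¹ × 1.988×10³⁰ = 1.327×10²⁰ m³/s².
r₁ = 5.447×10⁷ km = 5.447×10¹⁰ m.
r₂ = 2.271×10⁹ km = 2.271×10¹² m.
Transfer ellipse a_t = (r₁ + r₂)/2 = 1.163×10¹² m.
At r₁: circular v_c1 = √(μ/r₁) = 49350 m/s; transfer-perihelion v_p = √[μ(2/r₁ − 1/a_t)] = 68970 m/s.
Δv₁ = v_p − v_c1 = 19620 m/s.
At r₂: circular v_c2 = √(μ/r₂) = 7644 m/s; transfer-aphelion v_a = √[μ(2/r₂ − 1/a_t)] = 1654 m/s.
Δv₂ = v_c2 − v_a = 5989 m/s.
Total Δv = Δv₁ + Δv₂ = 25610 m/s = 25.61 km/s.

Δv_total ≈ 25.61 km/s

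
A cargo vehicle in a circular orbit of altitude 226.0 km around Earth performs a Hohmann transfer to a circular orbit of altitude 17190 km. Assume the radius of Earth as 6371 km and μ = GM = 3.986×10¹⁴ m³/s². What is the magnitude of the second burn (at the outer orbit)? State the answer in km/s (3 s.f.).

Δv ≈ 1.39 km/s

r₁ = 6371 + 226.0 = 6597.0 km = 6.5970×10⁶ m.
r₂ = 6371 + 17190 = 23561 km = 2.3561×10⁷ m.
Transfer ellipse a_t = (r₁ + r₂)/2 = 1.508×10⁷ m.
At r₁: circular v_c1 = √(μ/r₁) = 7773 m/s; transfer-perigee v_p = √[μ(2/r₁ − 1/a_t)] = 9716 m/s.
At r₂: circular v_c2 = √(μ/r₂) = 4113 m/s; transfer-apogee v_a = √[μ(2/r₂ − 1/a_t)] = 2721 m/s.
Δv₂ = v_c2 − v_a = 1393 m/s.
= 1.393 km/s.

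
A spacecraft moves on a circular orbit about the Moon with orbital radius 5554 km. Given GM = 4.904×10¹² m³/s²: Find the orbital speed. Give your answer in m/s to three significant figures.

v ≈ 940 m/s

r = 5554 km = 5.554×10⁶ m.
For a circular orbit v = √(μ/r) = √(4.904×10¹² / 5.554×10⁶) = √(8.830×10⁵) = 939.7 m/s.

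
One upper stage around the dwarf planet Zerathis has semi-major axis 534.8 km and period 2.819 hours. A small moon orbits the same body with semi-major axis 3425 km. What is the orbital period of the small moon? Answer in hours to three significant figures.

T₂ ≈ 45.7 hours

Kepler's third law: T² ∝ a³, so T₂ = T₁ (a₂/a₁)^(3/2).
a₂/a₁ = 6.404, (a₂/a₁)^(3/2) = 16.21.
T₂ = 2.819 × 16.21 = 45.69 hours.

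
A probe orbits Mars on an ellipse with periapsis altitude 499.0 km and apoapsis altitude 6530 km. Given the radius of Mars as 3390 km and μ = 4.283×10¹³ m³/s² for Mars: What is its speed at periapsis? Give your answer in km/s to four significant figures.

r_p = 3390 + 499.0 = 3889.0 km = 3.8890×10⁶ m.
r_a = 3390 + 6530 = 9920.0 km = 9.9200×10⁶ m.
Semi-major axis a = (r_p + r_a)/2 = 6904.5 km = 6.904×10⁶ m.
Vis-viva: v² = μ(2/r − 1/a) = 4.283×10¹³ × (5.143×10⁻⁷ − 1.448×10⁻⁷) = 1.582×10⁷ m²/s².
v = 3978 m/s = 3.978 km/s.

v ≈ 3.978 km/s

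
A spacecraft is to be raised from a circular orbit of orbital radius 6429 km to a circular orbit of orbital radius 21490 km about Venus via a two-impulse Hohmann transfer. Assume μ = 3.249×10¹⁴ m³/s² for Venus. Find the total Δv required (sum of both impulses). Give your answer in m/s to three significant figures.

Δv_total ≈ 2960 m/s

r₁ = 6429 km = 6.429×10⁶ m.
r₂ = 21490 km = 2.149×10⁷ m.
Transfer ellipse a_t = (r₁ + r₂)/2 = 1.396×10⁷ m.
At r₁: circular v_c1 = √(μ/r₁) = 7109 m/s; transfer-periapsis v_p = √[μ(2/r₁ − 1/a_t)] = 8820 m/s.
Δv₁ = v_p − v_c1 = 1711 m/s.
At r₂: circular v_c2 = √(μ/r₂) = 3888 m/s; transfer-apoapsis v_a = √[μ(2/r₂ − 1/a_t)] = 2639 m/s.
Δv₂ = v_c2 − v_a = 1250 m/s.
Total Δv = Δv₁ + Δv₂ = 2961 m/s.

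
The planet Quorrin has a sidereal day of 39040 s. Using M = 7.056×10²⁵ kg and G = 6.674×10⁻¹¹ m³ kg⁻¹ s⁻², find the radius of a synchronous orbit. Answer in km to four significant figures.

r_sync ≈ 56650 km

μ = GM = 6.674×10⁻¹¹ × 7.056×10²⁵ = 4.709×10¹⁵ m³/s².
A synchronous orbit has period T, so by Kepler's third law a = (μT²/4π²)^(1/3).
μT²/4π² = 4.709×10¹⁵ × (3.904×10⁴)² / 39.48 = 1.818×10²³ m³.
a = 5.665×10⁷ m = 56650 km.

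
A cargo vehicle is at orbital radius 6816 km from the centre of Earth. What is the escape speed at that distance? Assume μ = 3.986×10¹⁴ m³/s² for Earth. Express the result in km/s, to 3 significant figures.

r = 6816 km = 6.816×10⁶ m.
Escape speed v_esc = √(2μ/r) = √(2 × 3.986×10¹⁴ / 6.816×10⁶) = √(1.170×10⁸) = 10810 m/s.
= 10.81 km/s.

v_esc ≈ 10.8 km/s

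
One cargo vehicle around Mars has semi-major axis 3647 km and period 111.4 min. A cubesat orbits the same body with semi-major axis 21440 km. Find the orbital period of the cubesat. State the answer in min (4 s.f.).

T₂ ≈ 1588 min

Kepler's third law: T² ∝ a³, so T₂ = T₁ (a₂/a₁)^(3/2).
a₂/a₁ = 5.879, (a₂/a₁)^(3/2) = 14.25.
T₂ = 111.4 × 14.25 = 1588 min.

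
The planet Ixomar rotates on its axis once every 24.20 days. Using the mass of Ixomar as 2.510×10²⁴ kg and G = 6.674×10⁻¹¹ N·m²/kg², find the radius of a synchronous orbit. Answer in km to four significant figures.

r_sync ≈ 2.647×10⁵ km

μ = GM = 6.674×10⁻¹¹ × 2.510×10²⁴ = 1.675×10¹⁴ m³/s².
T = 24.20 days = 2.091×10⁶ s.
A synchronous orbit has period T, so by Kepler's third law a = (μT²/4π²)^(1/3).
μT²/4π² = 1.675×10¹⁴ × (2.091×10⁶)² / 39.48 = 1.855×10²⁵ m³.
a = 2.647×10⁸ m = 2.6472×10⁵ km.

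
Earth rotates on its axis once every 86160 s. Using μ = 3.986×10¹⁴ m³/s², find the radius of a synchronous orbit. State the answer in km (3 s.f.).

r_sync ≈ 42200 km

A synchronous orbit has period T, so by Kepler's third law a = (μT²/4π²)^(1/3).
μT²/4π² = 3.986×10¹⁴ × (8.616×10⁴)² / 39.48 = 7.495×10²² m³.
a = 4.216×10⁷ m = 42163 km.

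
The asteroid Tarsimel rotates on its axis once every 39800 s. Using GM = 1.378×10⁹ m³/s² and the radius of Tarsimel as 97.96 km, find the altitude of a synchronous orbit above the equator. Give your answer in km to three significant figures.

h_sync ≈ 283 km

A synchronous orbit has period T, so by Kepler's third law a = (μT²/4π²)^(1/3).
μT²/4π² = 1.378×10⁹ × (3.980×10⁴)² / 39.48 = 5.529×10¹⁶ m³.
a = 3.810×10⁵ m = 380.97 km.
Altitude h = a − R = 380.97 − 97.96 = 283.01 km.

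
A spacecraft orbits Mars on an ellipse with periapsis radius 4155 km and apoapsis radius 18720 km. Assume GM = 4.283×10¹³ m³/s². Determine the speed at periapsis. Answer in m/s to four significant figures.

Semi-major axis a = (r_p + r_a)/2 = 11438 km = 1.144×10⁷ m.
Vis-viva: v² = μ(2/r − 1/a) = 4.283×10¹³ × (4.813×10⁻⁷ − 8.743×10⁻⁸) = 1.687×10⁷ m²/s².
v = 4107 m/s.

v ≈ 4107 m/s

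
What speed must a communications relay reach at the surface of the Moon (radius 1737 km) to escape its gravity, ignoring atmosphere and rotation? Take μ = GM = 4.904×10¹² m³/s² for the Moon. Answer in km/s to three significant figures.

v_esc ≈ 2.38 km/s

r = R = 1.737×10⁶ m.
Escape speed v_esc = √(2μ/r) = √(2 × 4.904×10¹² / 1.737×10⁶) = √(5.647×10⁶) = 2376 m/s.
= 2.376 km/s.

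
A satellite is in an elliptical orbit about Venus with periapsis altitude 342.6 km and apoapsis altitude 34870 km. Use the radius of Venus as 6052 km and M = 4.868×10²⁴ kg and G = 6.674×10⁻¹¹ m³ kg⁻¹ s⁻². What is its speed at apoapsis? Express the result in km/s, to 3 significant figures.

v ≈ 1.46 km/s

μ = GM = 6.674×10⁻¹¹ × 4.868×10²⁴ = 3.249×10¹⁴ m³/s².
r_p = 6052 + 342.6 = 6394.6 km = 6.3946×10⁶ m.
r_a = 6052 + 34870 = 40922 km = 4.0922×10⁷ m.
Semi-major axis a = (r_p + r_a)/2 = 23658 km = 2.366×10⁷ m.
Vis-viva: v² = μ(2/r − 1/a) = 3.249×10¹⁴ × (4.887×10⁻⁸ − 4.227×10⁻⁸) = 2.146×10⁶ m²/s².
v = 1465 m/s = 1.465 km/s.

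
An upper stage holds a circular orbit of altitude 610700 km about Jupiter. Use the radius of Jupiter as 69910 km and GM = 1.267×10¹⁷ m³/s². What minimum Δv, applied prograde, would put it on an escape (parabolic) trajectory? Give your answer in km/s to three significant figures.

Δv ≈ 5.65 km/s

r = 69910 + 610700 = 680610 km = 6.8061×10⁸ m.
Circular speed v_c = √(μ/r) = 13640 m/s.
Escape speed v_esc = √(2μ/r) = √2 × v_c = 19300 m/s.
Δv = v_esc − v_c = 5651 m/s = 5.651 km/s.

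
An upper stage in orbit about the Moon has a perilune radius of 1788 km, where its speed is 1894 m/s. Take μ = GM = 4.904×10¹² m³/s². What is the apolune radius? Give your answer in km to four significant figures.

r_p = 1.788×10⁶ m.
Specific energy ε = v²/2 − μ/r = -9.491×10⁵ J/kg, so a = −μ/(2ε) = 2.583×10⁶ m.
The apsides satisfy r_p + r_a = 2a, so the apolune radius is 2a − r_p = 3.379×10⁶ m = 3378.9 km.

apolune radius ≈ 3379 km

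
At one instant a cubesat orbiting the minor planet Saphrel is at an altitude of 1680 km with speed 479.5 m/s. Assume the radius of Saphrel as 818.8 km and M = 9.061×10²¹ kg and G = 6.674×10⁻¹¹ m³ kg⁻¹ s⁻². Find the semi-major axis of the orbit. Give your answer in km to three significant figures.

μ = GM = 6.674×10⁻¹¹ × 9.061×10²¹ = 6.047×10¹¹ m³/s².
r = 818.8 + 1680 = 2498.8 km = 2.499×10⁶ m.
Specific orbital energy ε = v²/2 − μ/r = (479.5)²/2 − 6.047×10¹¹/2.499×10⁶ = -1.270×10⁵ J/kg.
Since ε = −μ/(2a), a = −μ/(2ε) = 2.380×10⁶ m = 2379.9 km.

a ≈ 2380 km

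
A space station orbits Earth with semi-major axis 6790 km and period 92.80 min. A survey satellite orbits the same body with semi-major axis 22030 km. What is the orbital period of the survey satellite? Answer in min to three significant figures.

Kepler's third law: T² ∝ a³, so T₂ = T₁ (a₂/a₁)^(3/2).
a₂/a₁ = 3.244, (a₂/a₁)^(3/2) = 5.844.
T₂ = 92.80 × 5.844 = 542.3 min.

T₂ ≈ 542 min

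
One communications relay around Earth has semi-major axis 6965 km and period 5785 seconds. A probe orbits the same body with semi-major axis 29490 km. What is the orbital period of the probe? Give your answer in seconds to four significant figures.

Kepler's third law: T² ∝ a³, so T₂ = T₁ (a₂/a₁)^(3/2).
a₂/a₁ = 4.234, (a₂/a₁)^(3/2) = 8.712.
T₂ = 5785 × 8.712 = 50400 seconds.

T₂ ≈ 50400 seconds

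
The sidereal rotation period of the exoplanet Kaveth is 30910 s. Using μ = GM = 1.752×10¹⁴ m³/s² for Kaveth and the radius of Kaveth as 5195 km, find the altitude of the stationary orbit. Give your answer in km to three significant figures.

A synchronous orbit has period T, so by Kepler's third law a = (μT²/4π²)^(1/3).
μT²/4π² = 1.752×10¹⁴ × (3.091×10⁴)² / 39.48 = 4.240×10²¹ m³.
a = 1.619×10⁷ m = 16185 km.
Altitude h = a − R = 16185 − 5195 = 10990 km.

h_sync ≈ 11000 km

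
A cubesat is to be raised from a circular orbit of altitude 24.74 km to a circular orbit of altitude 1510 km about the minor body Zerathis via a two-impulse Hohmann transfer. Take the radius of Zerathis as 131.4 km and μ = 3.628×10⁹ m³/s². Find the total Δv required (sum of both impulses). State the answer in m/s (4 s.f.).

r₁ = 131.4 + 24.74 = 156.14 km = 1.5614×10⁵ m.
r₂ = 131.4 + 1510 = 1641.4 km = 1.6414×10⁶ m.
Transfer ellipse a_t = (r₁ + r₂)/2 = 8.988×10⁵ m.
At r₁: circular v_c1 = √(μ/r₁) = 152.4 m/s; transfer-periapsis v_p = √[μ(2/r₁ − 1/a_t)] = 206.0 m/s.
Δv₁ = v_p − v_c1 = 53.56 m/s.
At r₂: circular v_c2 = √(μ/r₂) = 47.01 m/s; transfer-apoapsis v_a = √[μ(2/r₂ − 1/a_t)] = 19.60 m/s.
Δv₂ = v_c2 − v_a = 27.42 m/s.
Total Δv = Δv₁ + Δv₂ = 80.98 m/s.

Δv_total ≈ 80.98 m/s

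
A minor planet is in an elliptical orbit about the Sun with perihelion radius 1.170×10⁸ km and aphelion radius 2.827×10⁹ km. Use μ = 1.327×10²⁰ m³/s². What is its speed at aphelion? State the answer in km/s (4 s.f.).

Semi-major axis a = (r_p + r_a)/2 = 1.4720×10⁹ km = 1.472×10¹² m.
Vis-viva: v² = μ(2/r − 1/a) = 1.327×10²⁰ × (7.075×10⁻¹³ − 6.793×10⁻¹³) = 3.731×10⁶ m²/s².
v = 1932 m/s = 1.932 km/s.

v ≈ 1.932 km/s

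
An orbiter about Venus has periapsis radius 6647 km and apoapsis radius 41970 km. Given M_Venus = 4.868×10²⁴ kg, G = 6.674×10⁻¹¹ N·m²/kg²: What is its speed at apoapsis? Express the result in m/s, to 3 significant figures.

v ≈ 1450 m/s

μ = GM = 6.674×10⁻¹¹ × 4.868×10²⁴ = 3.249×10¹⁴ m³/s².
Semi-major axis a = (r_p + r_a)/2 = 24308 km = 2.431×10⁷ m.
Vis-viva: v² = μ(2/r − 1/a) = 3.249×10¹⁴ × (4.765×10⁻⁸ − 4.114×10⁻⁸) = 2.117×10⁶ m²/s².
v = 1455 m/s.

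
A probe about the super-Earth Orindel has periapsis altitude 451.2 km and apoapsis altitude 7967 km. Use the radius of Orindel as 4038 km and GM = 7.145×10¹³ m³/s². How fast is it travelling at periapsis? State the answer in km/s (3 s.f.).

v ≈ 4.81 km/s

r_p = 4038 + 451.2 = 4489.2 km = 4.4892×10⁶ m.
r_a = 4038 + 7967 = 12005 km = 1.2005×10⁷ m.
Semi-major axis a = (r_p + r_a)/2 = 8247.1 km = 8.247×10⁶ m.
Vis-viva: v² = μ(2/r − 1/a) = 7.145×10¹³ × (4.455×10⁻⁷ − 1.213×10⁻⁷) = 2.317×10⁷ m²/s².
v = 4813 m/s = 4.813 km/s.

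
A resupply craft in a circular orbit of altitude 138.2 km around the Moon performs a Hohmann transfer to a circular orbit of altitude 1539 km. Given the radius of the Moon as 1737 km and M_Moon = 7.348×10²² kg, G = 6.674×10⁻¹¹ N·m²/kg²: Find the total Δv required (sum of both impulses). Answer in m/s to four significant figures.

μ = GM = 6.674×10⁻¹¹ × 7.348×10²² = 4.904×10¹² m³/s².
r₁ = 1737 + 138.2 = 1875.2 km = 1.8752×10⁶ m.
r₂ = 1737 + 1539 = 3276.0 km = 3.2760×10⁶ m.
Transfer ellipse a_t = (r₁ + r₂)/2 = 2.576×10⁶ m.
At r₁: circular v_c1 = √(μ/r₁) = 1617 m/s; transfer-perilune v_p = √[μ(2/r₁ − 1/a_t)] = 1824 m/s.
Δv₁ = v_p − v_c1 = 206.7 m/s.
At r₂: circular v_c2 = √(μ/r₂) = 1224 m/s; transfer-apolune v_a = √[μ(2/r₂ − 1/a_t)] = 1044 m/s.
Δv₂ = v_c2 − v_a = 179.5 m/s.
Total Δv = Δv₁ + Δv₂ = 386.2 m/s.

Δv_total ≈ 386.2 m/s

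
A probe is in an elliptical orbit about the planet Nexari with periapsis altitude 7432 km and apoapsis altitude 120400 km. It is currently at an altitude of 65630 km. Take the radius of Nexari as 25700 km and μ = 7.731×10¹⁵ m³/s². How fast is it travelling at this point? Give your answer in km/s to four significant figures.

r_p = 25700 + 7432 = 33132 km = 3.3132×10⁷ m.
r_a = 25700 + 120400 = 146100 km = 1.4610×10⁸ m.
r = 25700 + 65630 = 91330 km = 9.133×10⁷ m.
Semi-major axis a = (r_p + r_a)/2 = 89616 km = 8.962×10⁷ m.
Vis-viva: v² = μ(2/r − 1/a) = 7.731×10¹⁵ × (2.190×10⁻⁸ − 1.116×10⁻⁸) = 8.303×10⁷ m²/s².
v = 9112 m/s = 9.112 km/s.

v ≈ 9.112 km/s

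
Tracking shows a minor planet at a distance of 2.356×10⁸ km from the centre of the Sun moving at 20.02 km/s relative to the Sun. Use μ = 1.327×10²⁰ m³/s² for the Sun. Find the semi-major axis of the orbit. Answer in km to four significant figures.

r = 2.356×10¹¹ m.
Vis-viva rearranged: 1/a = 2/r − v²/μ = 8.489×10⁻¹² − 3.020×10⁻¹² = 5.469×10⁻¹² m⁻¹.
a = 1.829×10¹¹ m = 1.8286×10⁸ km.

a ≈ 1.829×10⁸ km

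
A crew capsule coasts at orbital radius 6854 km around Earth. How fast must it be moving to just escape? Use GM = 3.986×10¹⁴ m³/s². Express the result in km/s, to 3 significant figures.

v_esc ≈ 10.8 km/s

r = 6854 km = 6.854×10⁶ m.
Escape speed v_esc = √(2μ/r) = √(2 × 3.986×10¹⁴ / 6.854×10⁶) = √(1.163×10⁸) = 10780 m/s.
= 10.78 km/s.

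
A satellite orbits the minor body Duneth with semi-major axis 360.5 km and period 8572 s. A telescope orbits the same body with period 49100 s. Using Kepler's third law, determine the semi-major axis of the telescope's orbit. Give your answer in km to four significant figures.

Kepler's third law: a³ ∝ T², so a₂ = a₁ (T₂/T₁)^(2/3).
T₂/T₁ = 5.728, (T₂/T₁)^(2/3) = 3.201.
a₂ = 360.5 × 3.201 = 1154 km.

a₂ ≈ 1154 km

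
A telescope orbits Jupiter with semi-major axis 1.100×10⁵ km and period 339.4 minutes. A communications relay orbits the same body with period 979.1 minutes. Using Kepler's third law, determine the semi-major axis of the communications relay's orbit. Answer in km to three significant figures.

Kepler's third law: a³ ∝ T², so a₂ = a₁ (T₂/T₁)^(2/3).
T₂/T₁ = 2.885, (T₂/T₁)^(2/3) = 2.026.
a₂ = 1.100×10⁵ × 2.026 = 2.229×10⁵ km.

a₂ ≈ 2.23×10⁵ km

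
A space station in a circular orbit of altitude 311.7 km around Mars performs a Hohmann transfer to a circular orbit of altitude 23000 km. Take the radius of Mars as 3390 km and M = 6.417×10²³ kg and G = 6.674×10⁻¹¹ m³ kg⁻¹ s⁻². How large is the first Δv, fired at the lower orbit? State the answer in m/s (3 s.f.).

μ = GM = 6.674×10⁻¹¹ × 6.417×10²³ = 4.283×10¹³ m³/s².
r₁ = 3390 + 311.7 = 3701.7 km = 3.7017×10⁶ m.
r₂ = 3390 + 23000 = 26390 km = 2.6390×10⁷ m.
Transfer ellipse a_t = (r₁ + r₂)/2 = 1.505×10⁷ m.
At r₁: circular v_c1 = √(μ/r₁) = 3401 m/s; transfer-periapsis v_p = √[μ(2/r₁ − 1/a_t)] = 4505 m/s.
Δv₁ = v_p − v_c1 = 1103 m/s.

Δv ≈ 1100 m/s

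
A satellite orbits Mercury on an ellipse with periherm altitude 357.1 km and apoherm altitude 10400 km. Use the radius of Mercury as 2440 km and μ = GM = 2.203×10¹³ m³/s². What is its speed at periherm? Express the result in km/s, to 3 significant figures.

v ≈ 3.60 km/s

r_p = 2440 + 357.1 = 2797.1 km = 2.7971×10⁶ m.
r_a = 2440 + 10400 = 12840 km = 1.2840×10⁷ m.
Semi-major axis a = (r_p + r_a)/2 = 7818.6 km = 7.819×10⁶ m.
Vis-viva: v² = μ(2/r − 1/a) = 2.203×10¹³ × (7.150×10⁻⁷ − 1.279×10⁻⁷) = 1.293×10⁷ m²/s².
v = 3596 m/s = 3.596 km/s.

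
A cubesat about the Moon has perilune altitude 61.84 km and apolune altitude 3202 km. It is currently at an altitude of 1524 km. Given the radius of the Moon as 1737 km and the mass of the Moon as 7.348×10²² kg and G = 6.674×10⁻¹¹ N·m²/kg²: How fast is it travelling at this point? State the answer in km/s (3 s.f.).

v ≈ 1.25 km/s

μ = GM = 6.674×10⁻¹¹ × 7.348×10²² = 4.904×10¹² m³/s².
r_p = 1737 + 61.84 = 1798.8 km = 1.7988×10⁶ m.
r_a = 1737 + 3202 = 4939.0 km = 4.9390×10⁶ m.
r = 1737 + 1524 = 3261.0 km = 3.261×10⁶ m.
Semi-major axis a = (r_p + r_a)/2 = 3368.9 km = 3.369×10⁶ m.
Vis-viva: v² = μ(2/r − 1/a) = 4.904×10¹² × (6.133×10⁻⁷ − 2.968×10⁻⁷) = 1.552×10⁶ m²/s².
v = 1246 m/s = 1.246 km/s.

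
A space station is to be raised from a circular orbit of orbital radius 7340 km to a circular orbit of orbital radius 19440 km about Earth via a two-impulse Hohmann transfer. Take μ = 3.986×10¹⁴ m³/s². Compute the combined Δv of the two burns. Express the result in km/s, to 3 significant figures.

r₁ = 7340 km = 7.340×10⁶ m.
r₂ = 19440 km = 1.944×10⁷ m.
Transfer ellipse a_t = (r₁ + r₂)/2 = 1.339×10⁷ m.
At r₁: circular v_c1 = √(μ/r₁) = 7369 m/s; transfer-perigee v_p = √[μ(2/r₁ − 1/a_t)] = 8879 m/s.
Δv₁ = v_p − v_c1 = 1510 m/s.
At r₂: circular v_c2 = √(μ/r₂) = 4528 m/s; transfer-apogee v_a = √[μ(2/r₂ − 1/a_t)] = 3353 m/s.
Δv₂ = v_c2 − v_a = 1176 m/s.
Total Δv = Δv₁ + Δv₂ = 2686 m/s = 2.686 km/s.

Δv_total ≈ 2.69 km/s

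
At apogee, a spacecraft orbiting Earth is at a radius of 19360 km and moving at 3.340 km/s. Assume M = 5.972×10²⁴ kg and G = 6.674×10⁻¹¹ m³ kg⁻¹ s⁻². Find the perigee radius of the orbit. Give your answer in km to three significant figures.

perigee radius ≈ 7190 km

μ = GM = 6.674×10⁻¹¹ × 5.972×10²⁴ = 3.986×10¹⁴ m³/s².
r_a = 1.936×10⁷ m.
Specific energy ε = v²/2 − μ/r = -1.501×10⁷ J/kg, so a = −μ/(2ε) = 1.328×10⁷ m.
The apsides satisfy r_p + r_a = 2a, so the perigee radius is 2a − r_a = 7.194×10⁶ m = 7194.5 km.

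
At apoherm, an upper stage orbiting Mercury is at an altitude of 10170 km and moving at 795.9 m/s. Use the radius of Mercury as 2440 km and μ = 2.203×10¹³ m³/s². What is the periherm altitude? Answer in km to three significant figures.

r_a = 2440 + 10170 = 12610 km = 1.261×10⁷ m.
Specific energy ε = v²/2 − μ/r = -1.430×10⁶ J/kg, so a = −μ/(2ε) = 7.701×10⁶ m.
The apsides satisfy r_p + r_a = 2a, so the periherm radius is 2a − r_a = 2.792×10⁶ m = 2792.4 km.
Periherm altitude = 2792.4 − 2440 = 352.39 km.

periherm altitude ≈ 352 km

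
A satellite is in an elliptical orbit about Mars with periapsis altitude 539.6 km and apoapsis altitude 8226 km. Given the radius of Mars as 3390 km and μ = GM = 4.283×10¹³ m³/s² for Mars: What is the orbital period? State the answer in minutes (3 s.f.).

T ≈ 347 minutes

r_p = 3390 + 539.6 = 3929.6 km = 3.9296×10⁶ m.
r_a = 3390 + 8226 = 11616 km = 1.1616×10⁷ m.
Semi-major axis a = (r_p + r_a)/2 = (3929.6 + 11616)/2 = 7772.8 km = 7.773×10⁶ m.
By Kepler's third law T = 2π√(a³/μ) = 2π × 3.311×10³ = 2.081×10⁴ s.
= 346.8 minutes.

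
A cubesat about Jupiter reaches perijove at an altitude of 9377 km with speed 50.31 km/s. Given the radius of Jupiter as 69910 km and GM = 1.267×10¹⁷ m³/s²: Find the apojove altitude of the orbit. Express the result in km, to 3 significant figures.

r_p = 69910 + 9377 = 79287 km = 7.929×10⁷ m.
Specific energy ε = v²/2 − μ/r = -3.324×10⁸ J/kg, so a = −μ/(2ε) = 1.906×10⁸ m.
The apsides satisfy r_p + r_a = 2a, so the apojove radius is 2a − r_p = 3.018×10⁸ m = 3.0183×10⁵ km.
Apojove altitude = 3.0183×10⁵ − 69910 = 2.3192×10⁵ km.

apojove altitude ≈ 2.32×10⁵ km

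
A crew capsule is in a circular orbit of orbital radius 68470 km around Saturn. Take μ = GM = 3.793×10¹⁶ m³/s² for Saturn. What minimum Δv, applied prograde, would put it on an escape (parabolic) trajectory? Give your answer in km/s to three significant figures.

r = 68470 km = 6.847×10⁷ m.
Circular speed v_c = √(μ/r) = 23540 m/s.
Escape speed v_esc = √(2μ/r) = √2 × v_c = 33290 m/s.
Δv = v_esc − v_c = 9749 m/s = 9.749 km/s.

Δv ≈ 9.75 km/s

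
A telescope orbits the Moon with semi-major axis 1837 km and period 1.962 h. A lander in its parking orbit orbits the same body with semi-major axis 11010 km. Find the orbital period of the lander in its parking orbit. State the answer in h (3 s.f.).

Kepler's third law: T² ∝ a³, so T₂ = T₁ (a₂/a₁)^(3/2).
a₂/a₁ = 5.993, (a₂/a₁)^(3/2) = 14.67.
T₂ = 1.962 × 14.67 = 28.79 h.

T₂ ≈ 28.8 h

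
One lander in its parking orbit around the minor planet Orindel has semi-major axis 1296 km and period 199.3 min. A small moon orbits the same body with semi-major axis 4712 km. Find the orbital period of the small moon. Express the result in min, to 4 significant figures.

Kepler's third law: T² ∝ a³, so T₂ = T₁ (a₂/a₁)^(3/2).
a₂/a₁ = 3.636, (a₂/a₁)^(3/2) = 6.933.
T₂ = 199.3 × 6.933 = 1382 min.

T₂ ≈ 1382 min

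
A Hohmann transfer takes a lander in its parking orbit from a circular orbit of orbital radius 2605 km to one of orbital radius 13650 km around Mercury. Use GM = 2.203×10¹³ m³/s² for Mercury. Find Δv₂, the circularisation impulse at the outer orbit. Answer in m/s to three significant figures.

Δv ≈ 551 m/s

r₁ = 2605 km = 2.605×10⁶ m.
r₂ = 13650 km = 1.365×10⁷ m.
Transfer ellipse a_t = (r₁ + r₂)/2 = 8.128×10⁶ m.
At r₁: circular v_c1 = √(μ/r₁) = 2908 m/s; transfer-periherm v_p = √[μ(2/r₁ − 1/a_t)] = 3769 m/s.
At r₂: circular v_c2 = √(μ/r₂) = 1270 m/s; transfer-apoherm v_a = √[μ(2/r₂ − 1/a_t)] = 719.2 m/s.
Δv₂ = v_c2 − v_a = 551.2 m/s.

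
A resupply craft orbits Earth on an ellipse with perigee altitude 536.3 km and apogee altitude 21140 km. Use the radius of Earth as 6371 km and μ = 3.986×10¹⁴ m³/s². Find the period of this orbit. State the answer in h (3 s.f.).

T ≈ 6.24 h

r_p = 6371 + 536.3 = 6907.3 km = 6.9073×10⁶ m.
r_a = 6371 + 21140 = 27511 km = 2.7511×10⁷ m.
Semi-major axis a = (r_p + r_a)/2 = (6907.3 + 27511)/2 = 17209 km = 1.721×10⁷ m.
By Kepler's third law T = 2π√(a³/μ) = 2π × 3.576×10³ = 2.247×10⁴ s.
= 6.241 h.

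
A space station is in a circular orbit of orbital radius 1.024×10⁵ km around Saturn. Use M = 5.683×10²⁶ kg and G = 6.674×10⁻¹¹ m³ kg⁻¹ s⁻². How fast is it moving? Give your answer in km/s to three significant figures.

μ = GM = 6.674×10⁻¹¹ × 5.683×10²⁶ = 3.793×10¹⁶ m³/s².
r = 1.024×10⁵ km = 1.024×10⁸ m.
For a circular orbit v = √(μ/r) = √(3.793×10¹⁶ / 1.024×10⁸) = √(3.704×10⁸) = 19250 m/s.
That is 19.25 km/s.

v ≈ 19.2 km/s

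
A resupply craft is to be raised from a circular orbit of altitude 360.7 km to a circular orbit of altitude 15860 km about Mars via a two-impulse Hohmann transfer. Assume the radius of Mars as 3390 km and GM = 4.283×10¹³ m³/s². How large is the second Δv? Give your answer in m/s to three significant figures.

r₁ = 3390 + 360.7 = 3750.7 km = 3.7507×10⁶ m.
r₂ = 3390 + 15860 = 19250 km = 1.9250×10⁷ m.
Transfer ellipse a_t = (r₁ + r₂)/2 = 1.150×10⁷ m.
At r₁: circular v_c1 = √(μ/r₁) = 3379 m/s; transfer-periapsis v_p = √[μ(2/r₁ − 1/a_t)] = 4372 m/s.
At r₂: circular v_c2 = √(μ/r₂) = 1492 m/s; transfer-apoapsis v_a = √[μ(2/r₂ − 1/a_t)] = 851.8 m/s.
Δv₂ = v_c2 − v_a = 639.8 m/s.

Δv ≈ 640 m/s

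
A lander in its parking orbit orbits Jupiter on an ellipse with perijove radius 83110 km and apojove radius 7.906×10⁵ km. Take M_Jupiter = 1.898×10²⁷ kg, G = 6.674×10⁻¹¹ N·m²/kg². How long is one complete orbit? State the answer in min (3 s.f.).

T ≈ 2690 min

μ = GM = 6.674×10⁻¹¹ × 1.898×10²⁷ = 1.267×10¹⁷ m³/s².
Semi-major axis a = (r_p + r_a)/2 = (83110 + 7.9060×10⁵)/2 = 4.3686×10⁵ km = 4.369×10⁸ m.
By Kepler's third law T = 2π√(a³/μ) = 2π × 2.565×10⁴ = 1.612×10⁵ s.
= 2687 min.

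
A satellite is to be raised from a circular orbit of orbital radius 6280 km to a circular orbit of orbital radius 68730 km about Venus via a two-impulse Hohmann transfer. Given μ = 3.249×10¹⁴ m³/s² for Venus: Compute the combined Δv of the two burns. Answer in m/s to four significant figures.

Δv_total ≈ 3829 m/s

r₁ = 6280 km = 6.280×10⁶ m.
r₂ = 68730 km = 6.873×10⁷ m.
Transfer ellipse a_t = (r₁ + r₂)/2 = 3.750×10⁷ m.
At r₁: circular v_c1 = √(μ/r₁) = 7193 m/s; transfer-periapsis v_p = √[μ(2/r₁ − 1/a_t)] = 9737 m/s.
Δv₁ = v_p − v_c1 = 2544 m/s.
At r₂: circular v_c2 = √(μ/r₂) = 2174 m/s; transfer-apoapsis v_a = √[μ(2/r₂ − 1/a_t)] = 889.7 m/s.
Δv₂ = v_c2 − v_a = 1285 m/s.
Total Δv = Δv₁ + Δv₂ = 3829 m/s.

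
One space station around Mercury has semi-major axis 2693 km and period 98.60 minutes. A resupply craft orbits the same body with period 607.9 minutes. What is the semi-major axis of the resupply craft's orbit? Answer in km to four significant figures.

a₂ ≈ 9055 km

Kepler's third law: a³ ∝ T², so a₂ = a₁ (T₂/T₁)^(2/3).
T₂/T₁ = 6.165, (T₂/T₁)^(2/3) = 3.362.
a₂ = 2693 × 3.362 = 9055 km.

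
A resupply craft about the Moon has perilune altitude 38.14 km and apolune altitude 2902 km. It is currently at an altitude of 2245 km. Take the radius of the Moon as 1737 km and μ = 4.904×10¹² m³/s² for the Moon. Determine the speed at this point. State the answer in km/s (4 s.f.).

r_p = 1737 + 38.14 = 1775.1 km = 1.7751×10⁶ m.
r_a = 1737 + 2902 = 4639.0 km = 4.6390×10⁶ m.
r = 1737 + 2245 = 3982.0 km = 3.982×10⁶ m.
Semi-major axis a = (r_p + r_a)/2 = 3207.1 km = 3.207×10⁶ m.
Vis-viva: v² = μ(2/r − 1/a) = 4.904×10¹² × (5.023×10⁻⁷ − 3.118×10⁻⁷) = 9.340×10⁵ m²/s².
v = 966.4 m/s = 0.9664 km/s.

v ≈ 0.9664 km/s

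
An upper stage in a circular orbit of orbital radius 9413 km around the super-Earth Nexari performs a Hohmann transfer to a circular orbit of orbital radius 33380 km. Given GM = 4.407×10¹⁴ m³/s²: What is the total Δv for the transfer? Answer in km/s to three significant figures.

Δv_total ≈ 2.93 km/s

r₁ = 9413 km = 9.413×10⁶ m.
r₂ = 33380 km = 3.338×10⁷ m.
Transfer ellipse a_t = (r₁ + r₂)/2 = 2.140×10⁷ m.
At r₁: circular v_c1 = √(μ/r₁) = 6842 m/s; transfer-periapsis v_p = √[μ(2/r₁ − 1/a_t)] = 8546 m/s.
Δv₁ = v_p − v_c1 = 1704 m/s.
At r₂: circular v_c2 = √(μ/r₂) = 3634 m/s; transfer-apoapsis v_a = √[μ(2/r₂ − 1/a_t)] = 2410 m/s.
Δv₂ = v_c2 − v_a = 1224 m/s.
Total Δv = Δv₁ + Δv₂ = 2927 m/s = 2.927 km/s.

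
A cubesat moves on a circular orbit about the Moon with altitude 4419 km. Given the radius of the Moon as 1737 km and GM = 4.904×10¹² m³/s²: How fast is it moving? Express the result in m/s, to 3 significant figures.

v ≈ 893 m/s

r = 1737 + 4419 = 6156.0 km = 6.1560×10⁶ m.
For a circular orbit v = √(μ/r) = √(4.904×10¹² / 6.156×10⁶) = √(7.966×10⁵) = 892.5 m/s.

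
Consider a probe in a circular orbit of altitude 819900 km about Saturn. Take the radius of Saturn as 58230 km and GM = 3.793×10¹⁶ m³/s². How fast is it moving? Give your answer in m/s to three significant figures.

v ≈ 6570 m/s

r = 58230 + 819900 = 878130 km = 8.7813×10⁸ m.
For a circular orbit v = √(μ/r) = √(3.793×10¹⁶ / 8.781×10⁸) = √(4.319×10⁷) = 6572 m/s.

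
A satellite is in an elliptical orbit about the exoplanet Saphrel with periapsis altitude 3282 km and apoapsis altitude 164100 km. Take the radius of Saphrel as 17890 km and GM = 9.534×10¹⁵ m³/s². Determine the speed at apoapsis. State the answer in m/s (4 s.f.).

v ≈ 3304 m/s

r_p = 17890 + 3282 = 21172 km = 2.1172×10⁷ m.
r_a = 17890 + 164100 = 181990 km = 1.8199×10⁸ m.
Semi-major axis a = (r_p + r_a)/2 = 1.0158×10⁵ km = 1.016×10⁸ m.
Vis-viva: v² = μ(2/r − 1/a) = 9.534×10¹⁵ × (1.099×10⁻⁸ − 9.844×10⁻⁹) = 1.092×10⁷ m²/s².
v = 3304 m/s.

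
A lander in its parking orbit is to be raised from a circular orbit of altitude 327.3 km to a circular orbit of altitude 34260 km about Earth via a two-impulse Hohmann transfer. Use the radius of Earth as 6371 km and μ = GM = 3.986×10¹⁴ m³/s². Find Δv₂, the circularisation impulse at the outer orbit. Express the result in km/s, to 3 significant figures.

Δv ≈ 1.47 km/s

r₁ = 6371 + 327.3 = 6698.3 km = 6.6983×10⁶ m.
r₂ = 6371 + 34260 = 40631 km = 4.0631×10⁷ m.
Transfer ellipse a_t = (r₁ + r₂)/2 = 2.366×10⁷ m.
At r₁: circular v_c1 = √(μ/r₁) = 7714 m/s; transfer-perigee v_p = √[μ(2/r₁ − 1/a_t)] = 10110 m/s.
At r₂: circular v_c2 = √(μ/r₂) = 3132 m/s; transfer-apogee v_a = √[μ(2/r₂ − 1/a_t)] = 1666 m/s.
Δv₂ = v_c2 − v_a = 1466 m/s.
= 1.466 km/s.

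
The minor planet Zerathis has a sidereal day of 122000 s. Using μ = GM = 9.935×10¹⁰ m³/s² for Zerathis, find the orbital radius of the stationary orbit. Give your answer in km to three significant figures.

A synchronous orbit has period T, so by Kepler's third law a = (μT²/4π²)^(1/3).
μT²/4π² = 9.935×10¹⁰ × (1.220×10⁵)² / 39.48 = 3.746×10¹⁹ m³.
a = 3.346×10⁶ m = 3345.9 km.

r_sync ≈ 3350 km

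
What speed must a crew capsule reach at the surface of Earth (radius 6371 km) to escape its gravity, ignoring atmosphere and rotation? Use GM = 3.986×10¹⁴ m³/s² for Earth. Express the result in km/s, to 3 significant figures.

r = R = 6.371×10⁶ m.
Escape speed v_esc = √(2μ/r) = √(2 × 3.986×10¹⁴ / 6.371×10⁶) = √(1.251×10⁸) = 11190 m/s.
= 11.19 km/s.

v_esc ≈ 11.2 km/s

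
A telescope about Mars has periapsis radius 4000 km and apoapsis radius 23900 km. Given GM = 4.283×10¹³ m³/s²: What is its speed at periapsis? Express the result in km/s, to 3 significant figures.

v ≈ 4.28 km/s

Semi-major axis a = (r_p + r_a)/2 = 13950 km = 1.395×10⁷ m.
Vis-viva: v² = μ(2/r − 1/a) = 4.283×10¹³ × (5.000×10⁻⁷ − 7.168×10⁻⁸) = 1.834×10⁷ m²/s².
v = 4283 m/s = 4.283 km/s.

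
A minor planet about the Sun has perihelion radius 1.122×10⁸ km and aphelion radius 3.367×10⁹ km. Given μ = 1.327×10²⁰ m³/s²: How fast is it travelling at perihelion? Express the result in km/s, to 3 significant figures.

v ≈ 47.8 km/s

Semi-major axis a = (r_p + r_a)/2 = 1.7396×10⁹ km = 1.740×10¹² m.
Vis-viva: v² = μ(2/r − 1/a) = 1.327×10²⁰ × (1.783×10⁻¹¹ − 5.748×10⁻¹³) = 2.289×10⁹ m²/s².
v = 47840 m/s = 47.84 km/s.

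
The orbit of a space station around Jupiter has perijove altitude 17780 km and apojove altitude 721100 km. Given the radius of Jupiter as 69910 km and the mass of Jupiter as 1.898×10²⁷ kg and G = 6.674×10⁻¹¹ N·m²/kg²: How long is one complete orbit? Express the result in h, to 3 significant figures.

T ≈ 45.2 h

μ = GM = 6.674×10⁻¹¹ × 1.898×10²⁷ = 1.267×10¹⁷ m³/s².
r_p = 69910 + 17780 = 87690 km = 8.7690×10⁷ m.
r_a = 69910 + 721100 = 791010 km = 7.9101×10⁸ m.
Semi-major axis a = (r_p + r_a)/2 = (87690 + 7.9101×10⁵)/2 = 4.3935×10⁵ km = 4.394×10⁸ m.
By Kepler's third law T = 2π√(a³/μ) = 2π × 2.587×10⁴ = 1.626×10⁵ s.
= 45.16 h.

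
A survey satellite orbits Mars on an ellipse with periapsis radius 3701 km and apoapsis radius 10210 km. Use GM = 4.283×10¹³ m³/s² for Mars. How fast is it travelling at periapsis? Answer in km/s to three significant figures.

Semi-major axis a = (r_p + r_a)/2 = 6955.5 km = 6.956×10⁶ m.
Vis-viva: v² = μ(2/r − 1/a) = 4.283×10¹³ × (5.404×10⁻⁷ − 1.438×10⁻⁷) = 1.699×10⁷ m²/s².
v = 4122 m/s = 4.122 km/s.

v ≈ 4.12 km/s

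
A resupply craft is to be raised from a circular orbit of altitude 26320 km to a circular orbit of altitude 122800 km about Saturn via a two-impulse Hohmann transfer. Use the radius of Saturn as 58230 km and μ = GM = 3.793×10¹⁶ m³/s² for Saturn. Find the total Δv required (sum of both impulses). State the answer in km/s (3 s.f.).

r₁ = 58230 + 26320 = 84550 km = 8.4550×10⁷ m.
r₂ = 58230 + 122800 = 181030 km = 1.8103×10⁸ m.
Transfer ellipse a_t = (r₁ + r₂)/2 = 1.328×10⁸ m.
At r₁: circular v_c1 = √(μ/r₁) = 21180 m/s; transfer-perikrone v_p = √[μ(2/r₁ − 1/a_t)] = 24730 m/s.
Δv₁ = v_p − v_c1 = 3550 m/s.
At r₂: circular v_c2 = √(μ/r₂) = 14470 m/s; transfer-apokrone v_a = √[μ(2/r₂ − 1/a_t)] = 11550 m/s.
Δv₂ = v_c2 − v_a = 2925 m/s.
Total Δv = Δv₁ + Δv₂ = 6474 m/s = 6.474 km/s.

Δv_total ≈ 6.47 km/s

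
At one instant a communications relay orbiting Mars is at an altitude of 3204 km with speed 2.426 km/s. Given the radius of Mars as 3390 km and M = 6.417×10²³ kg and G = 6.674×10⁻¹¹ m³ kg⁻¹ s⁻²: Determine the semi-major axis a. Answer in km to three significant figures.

a ≈ 6030 km

μ = GM = 6.674×10⁻¹¹ × 6.417×10²³ = 4.283×10¹³ m³/s².
r = 3390 + 3204 = 6594.0 km = 6.594×10⁶ m.
Vis-viva rearranged: 1/a = 2/r − v²/μ = 3.033×10⁻⁷ − 1.374×10⁻⁷ = 1.659×10⁻⁷ m⁻¹.
a = 6.028×10⁶ m = 6028.4 km.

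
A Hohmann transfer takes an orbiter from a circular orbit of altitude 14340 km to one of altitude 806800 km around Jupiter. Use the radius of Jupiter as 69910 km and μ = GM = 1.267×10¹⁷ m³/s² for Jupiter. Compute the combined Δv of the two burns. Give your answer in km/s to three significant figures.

r₁ = 69910 + 14340 = 84250 km = 8.4250×10⁷ m.
r₂ = 69910 + 806800 = 876710 km = 8.7671×10⁸ m.
Transfer ellipse a_t = (r₁ + r₂)/2 = 4.805×10⁸ m.
At r₁: circular v_c1 = √(μ/r₁) = 38780 m/s; transfer-perijove v_p = √[μ(2/r₁ − 1/a_t)] = 52380 m/s.
Δv₁ = v_p − v_c1 = 13600 m/s.
At r₂: circular v_c2 = √(μ/r₂) = 12020 m/s; transfer-apojove v_a = √[μ(2/r₂ − 1/a_t)] = 5034 m/s.
Δv₂ = v_c2 − v_a = 6988 m/s.
Total Δv = Δv₁ + Δv₂ = 20590 m/s = 20.59 km/s.

Δv_total ≈ 20.6 km/s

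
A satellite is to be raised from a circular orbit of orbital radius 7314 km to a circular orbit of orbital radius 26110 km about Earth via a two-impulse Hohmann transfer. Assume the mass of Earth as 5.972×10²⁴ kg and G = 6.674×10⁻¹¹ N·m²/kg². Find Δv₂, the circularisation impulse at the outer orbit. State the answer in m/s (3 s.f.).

Δv ≈ 1320 m/s

μ = GM = 6.674×10⁻¹¹ × 5.972×10²⁴ = 3.986×10¹⁴ m³/s².
r₁ = 7314 km = 7.314×10⁶ m.
r₂ = 26110 km = 2.611×10⁷ m.
Transfer ellipse a_t = (r₁ + r₂)/2 = 1.671×10⁷ m.
At r₁: circular v_c1 = √(μ/r₁) = 7382 m/s; transfer-perigee v_p = √[μ(2/r₁ − 1/a_t)] = 9227 m/s.
At r₂: circular v_c2 = √(μ/r₂) = 3907 m/s; transfer-apogee v_a = √[μ(2/r₂ − 1/a_t)] = 2585 m/s.
Δv₂ = v_c2 − v_a = 1322 m/s.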